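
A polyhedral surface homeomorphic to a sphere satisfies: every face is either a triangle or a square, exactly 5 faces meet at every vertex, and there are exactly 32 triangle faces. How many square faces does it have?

6

Let x be the number of squares; then F = 32 + x.
Edge–face incidences: 2E = 3·32 + 4·x = 96 + 4x.
Every vertex has degree 5, so 5V = 2E.
Euler: V − E + F = 2 ⇒ (2E)/5 − E + (32 + x) = 2.
Multiply by 10: 2·(2E) − 5·(2E) + 10·(32 + x) = 20, i.e. 320 + 10x − 3·(96 + 4x) = 20.
Collecting terms: −2x + 32 = 20, so −2x = −12, so x = 6.
Then 2E = 96 + 4·6 = 120, so E = 60, V = 2E/5 = 24, F = 32 + 6 = 38.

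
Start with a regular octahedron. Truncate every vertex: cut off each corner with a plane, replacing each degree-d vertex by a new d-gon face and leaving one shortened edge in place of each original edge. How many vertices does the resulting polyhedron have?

The base solid has V = 6, E = 12, F = 8.
Truncation replaces each original edge-end by a new vertex, so V′ = 2E = 24.
Each original edge survives, and each old vertex of degree d contributes d new edges; summing degrees gives Σd = 2E, so E′ = E + 2E = 3E = 36.
Each original face survives and each original vertex becomes one new face: F′ = F + V = 14.

24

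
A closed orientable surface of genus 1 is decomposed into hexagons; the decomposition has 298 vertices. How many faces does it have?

149

χ = 2 − 2·1 = 0, and every face is a hexagon so 6F = 2E.
V − E + F = 0 with E = 6F/2 gives 298 − (6/2 − 1)·F = 0, so F = 149 and E = 447.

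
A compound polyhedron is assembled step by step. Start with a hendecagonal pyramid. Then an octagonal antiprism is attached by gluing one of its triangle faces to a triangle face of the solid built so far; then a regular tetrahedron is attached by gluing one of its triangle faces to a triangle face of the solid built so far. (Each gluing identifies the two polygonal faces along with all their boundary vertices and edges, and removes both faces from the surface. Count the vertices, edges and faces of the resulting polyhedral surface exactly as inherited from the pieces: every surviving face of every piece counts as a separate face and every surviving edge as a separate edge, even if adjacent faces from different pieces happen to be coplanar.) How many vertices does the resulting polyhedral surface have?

26

A hendecagonal pyramid: V=12, E=22, F=12.
Attach an octagonal antiprism (V=16, E=32, F=18) along a 3-gon: merge 3 vertices and 3 edges, delete both glued faces → V=25, E=51, F=28.
Attach a regular tetrahedron (V=4, E=6, F=4) along a 3-gon: merge 3 vertices and 3 edges, delete both glued faces → V=26, E=54, F=30.
Check: V − E + F = 26 − 54 + 30 = 2.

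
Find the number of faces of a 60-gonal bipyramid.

120

A bipyramid over an n-gon has 2n triangular faces and n + 2 vertices: V = 60 + 2 = 62, E = 3·60 = 180, F = 2·60 = 120.
Check: V − E + F = 62 − 180 + 120 = 2.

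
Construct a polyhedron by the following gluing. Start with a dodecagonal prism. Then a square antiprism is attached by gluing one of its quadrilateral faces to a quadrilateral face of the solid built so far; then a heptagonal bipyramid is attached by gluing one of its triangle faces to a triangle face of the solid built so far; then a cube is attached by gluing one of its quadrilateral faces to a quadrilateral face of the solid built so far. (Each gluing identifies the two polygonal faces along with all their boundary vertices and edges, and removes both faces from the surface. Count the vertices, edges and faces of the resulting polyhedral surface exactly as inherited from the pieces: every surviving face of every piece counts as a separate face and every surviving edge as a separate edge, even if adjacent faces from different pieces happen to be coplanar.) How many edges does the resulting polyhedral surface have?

A dodecagonal prism: V=24, E=36, F=14.
Attach a square antiprism (V=8, E=16, F=10) along a 4-gon: merge 4 vertices and 4 edges, delete both glued faces → V=28, E=48, F=22.
Attach a heptagonal bipyramid (V=9, E=21, F=14) along a 3-gon: merge 3 vertices and 3 edges, delete both glued faces → V=34, E=66, F=34.
Attach a cube (V=8, E=12, F=6) along a 4-gon: merge 4 vertices and 4 edges, delete both glued faces → V=38, E=74, F=38.
Check: V − E + F = 38 − 74 + 38 = 2.

74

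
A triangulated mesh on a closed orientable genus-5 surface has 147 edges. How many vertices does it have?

χ = 2 − 2·5 = -8, and every face is a triangle so 3F = 2E.
F = 2E/3 = 98. Then V = -8 + E − F = -8 + 147 − 98 = 41.

41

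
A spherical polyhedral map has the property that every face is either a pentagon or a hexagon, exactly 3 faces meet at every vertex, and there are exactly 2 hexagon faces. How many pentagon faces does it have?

12

Let x be the number of pentagons; then F = 2 + x.
Edge–face incidences: 2E = 6·2 + 5·x = 12 + 5x.
Every vertex has degree 3, so 3V = 2E.
Euler: V − E + F = 2 ⇒ (2E)/3 − E + (2 + x) = 2.
Multiply by 6: 2·(2E) − 3·(2E) + 6·(2 + x) = 12, i.e. 12 + 6x − (12 + 5x) = 12.
Collecting terms: x = 12.
Then 2E = 12 + 5·12 = 72, so E = 36, V = 2E/3 = 24, F = 2 + 12 = 14.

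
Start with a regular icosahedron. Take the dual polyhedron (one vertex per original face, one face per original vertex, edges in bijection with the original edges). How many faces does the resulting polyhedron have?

12

The base solid has V = 12, E = 30, F = 20.
The dual swaps V and F and preserves E: V′ = F = 20, E′ = E = 30, F′ = V = 12.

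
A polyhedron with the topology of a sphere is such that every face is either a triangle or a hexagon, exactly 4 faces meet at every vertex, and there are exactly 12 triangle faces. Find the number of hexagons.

2

Let x be the number of hexagons; then F = 12 + x.
Edge–face incidences: 2E = 3·12 + 6·x = 36 + 6x.
Every vertex has degree 4, so 4V = 2E.
Euler: V − E + F = 2 ⇒ (2E)/4 − E + (12 + x) = 2.
Multiply by 8: 2·(2E) − 4·(2E) + 8·(12 + x) = 16, i.e. 96 + 8x − 2·(36 + 6x) = 16.
Collecting terms: −4x + 24 = 16, so −4x = −8, so x = 2.
Then 2E = 36 + 6·2 = 48, so E = 24, V = 2E/4 = 12, F = 12 + 2 = 14.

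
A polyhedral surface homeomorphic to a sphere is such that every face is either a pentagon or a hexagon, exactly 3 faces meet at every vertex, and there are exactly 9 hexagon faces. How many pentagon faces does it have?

Let x be the number of pentagons; then F = 9 + x.
Edge–face incidences: 2E = 6·9 + 5·x = 54 + 5x.
Every vertex has degree 3, so 3V = 2E.
Euler: V − E + F = 2 ⇒ (2E)/3 − E + (9 + x) = 2.
Multiply by 6: 2·(2E) − 3·(2E) + 6·(9 + x) = 12, i.e. 54 + 6x − (54 + 5x) = 12.
Collecting terms: x = 12.
Then 2E = 54 + 5·12 = 114, so E = 57, V = 2E/3 = 38, F = 9 + 12 = 21.

12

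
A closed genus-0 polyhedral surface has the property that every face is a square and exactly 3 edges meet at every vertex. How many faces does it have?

Each face has 4 edges and each edge borders two faces, so 2E = 4F.
Each vertex has degree 3, so 3V = 2E and hence V = 4F/3.
Euler: V − E + F = 2 ⇒ (4F/3) − (4F/2) + F = 2.
Multiply by 6: (8 − 12 + 6)F = 12, i.e. 2F = 12.
So F = 6, E = 4·6/2 = 12, V = 4·6/3 = 8.

6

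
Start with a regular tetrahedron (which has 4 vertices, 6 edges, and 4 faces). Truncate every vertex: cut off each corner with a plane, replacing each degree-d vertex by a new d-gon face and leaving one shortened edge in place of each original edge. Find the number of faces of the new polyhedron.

8

Truncation replaces each original edge-end by a new vertex, so V′ = 2E = 12.
Each original edge survives, and each old vertex of degree d contributes d new edges; summing degrees gives Σd = 2E, so E′ = E + 2E = 3E = 18.
Each original face survives and each original vertex becomes one new face: F′ = F + V = 8.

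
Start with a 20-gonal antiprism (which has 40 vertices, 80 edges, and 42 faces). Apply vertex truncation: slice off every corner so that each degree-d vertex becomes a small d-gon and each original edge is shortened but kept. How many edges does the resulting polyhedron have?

Truncation replaces each original edge-end by a new vertex, so V′ = 2E = 160.
Each original edge survives, and each old vertex of degree d contributes d new edges; summing degrees gives Σd = 2E, so E′ = E + 2E = 3E = 240.
Each original face survives and each original vertex becomes one new face: F′ = F + V = 82.

240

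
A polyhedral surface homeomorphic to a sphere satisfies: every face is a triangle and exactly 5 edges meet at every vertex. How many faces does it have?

Each face has 3 edges and each edge borders two faces, so 2E = 3F.
Each vertex has degree 5, so 5V = 2E and hence V = 3F/5.
Euler: V − E + F = 2 ⇒ (3F/5) − (3F/2) + F = 2.
Multiply by 10: (6 − 15 + 10)F = 20, i.e. 1F = 20.
So F = 20, E = 3·20/2 = 30, V = 3·20/5 = 12.

20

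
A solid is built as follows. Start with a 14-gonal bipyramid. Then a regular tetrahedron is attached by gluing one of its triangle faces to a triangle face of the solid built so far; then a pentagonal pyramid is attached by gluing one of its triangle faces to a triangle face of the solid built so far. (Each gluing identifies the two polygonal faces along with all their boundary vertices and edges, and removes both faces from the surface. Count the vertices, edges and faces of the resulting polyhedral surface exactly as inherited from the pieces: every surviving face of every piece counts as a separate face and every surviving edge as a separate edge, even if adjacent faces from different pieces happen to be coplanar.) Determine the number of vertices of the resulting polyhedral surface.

A 14-gonal bipyramid: V=16, E=42, F=28.
Attach a regular tetrahedron (V=4, E=6, F=4) along a 3-gon: merge 3 vertices and 3 edges, delete both glued faces → V=17, E=45, F=30.
Attach a pentagonal pyramid (V=6, E=10, F=6) along a 3-gon: merge 3 vertices and 3 edges, delete both glued faces → V=20, E=52, F=34.
Check: V − E + F = 20 − 52 + 34 = 2.

20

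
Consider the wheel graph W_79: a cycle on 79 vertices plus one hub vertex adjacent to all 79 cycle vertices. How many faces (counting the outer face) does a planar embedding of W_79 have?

W_79 has V = 79 + 1 = 80 vertices and E = 2·79 = 158 edges.
By Euler's formula F = 2 − V + E = 2 − 80 + 158 = 80.

80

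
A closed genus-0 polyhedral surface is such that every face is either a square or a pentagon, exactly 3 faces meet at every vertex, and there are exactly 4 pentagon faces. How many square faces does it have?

Let x be the number of squares; then F = 4 + x.
Edge–face incidences: 2E = 5·4 + 4·x = 20 + 4x.
Every vertex has degree 3, so 3V = 2E.
Euler: V − E + F = 2 ⇒ (2E)/3 − E + (4 + x) = 2.
Multiply by 6: 2·(2E) − 3·(2E) + 6·(4 + x) = 12, i.e. 24 + 6x − (20 + 4x) = 12.
Collecting terms: 2x + 4 = 12, so 2x = 8, so x = 4.
Then 2E = 20 + 4·4 = 36, so E = 18, V = 2E/3 = 12, F = 4 + 4 = 8.

4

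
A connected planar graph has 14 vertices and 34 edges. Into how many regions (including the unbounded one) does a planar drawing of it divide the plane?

22

Euler's formula for a connected plane graph: V − E + F = 2, so F = 2 − 14 + 34 = 22.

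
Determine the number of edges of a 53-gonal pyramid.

A pyramid on an n-gon base has one n-gon and n triangles: V = 53 + 1 = 54, E = 2·53 = 106, F = 53 + 1 = 54.

106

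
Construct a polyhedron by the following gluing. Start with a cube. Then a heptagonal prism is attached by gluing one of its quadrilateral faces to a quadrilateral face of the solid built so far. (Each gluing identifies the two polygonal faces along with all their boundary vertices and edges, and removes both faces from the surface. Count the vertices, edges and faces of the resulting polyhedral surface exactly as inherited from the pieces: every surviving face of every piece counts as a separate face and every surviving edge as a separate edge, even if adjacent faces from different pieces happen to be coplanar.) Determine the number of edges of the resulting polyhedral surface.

A cube: V=8, E=12, F=6.
Attach a heptagonal prism (V=14, E=21, F=9) along a 4-gon: merge 4 vertices and 4 edges, delete both glued faces → V=18, E=29, F=13.
Check: V − E + F = 18 − 29 + 13 = 2.

29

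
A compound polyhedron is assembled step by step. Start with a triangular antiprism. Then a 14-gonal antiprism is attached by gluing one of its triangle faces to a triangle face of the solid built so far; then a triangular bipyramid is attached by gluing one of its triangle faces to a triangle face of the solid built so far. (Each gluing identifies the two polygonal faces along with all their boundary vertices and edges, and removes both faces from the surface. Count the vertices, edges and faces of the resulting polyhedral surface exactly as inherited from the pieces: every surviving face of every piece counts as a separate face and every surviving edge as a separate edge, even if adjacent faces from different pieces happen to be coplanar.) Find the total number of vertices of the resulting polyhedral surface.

A triangular antiprism: V=6, E=12, F=8.
Attach a 14-gonal antiprism (V=28, E=56, F=30) along a 3-gon: merge 3 vertices and 3 edges, delete both glued faces → V=31, E=65, F=36.
Attach a triangular bipyramid (V=5, E=9, F=6) along a 3-gon: merge 3 vertices and 3 edges, delete both glued faces → V=33, E=71, F=40.
Check: V − E + F = 33 − 71 + 40 = 2.

33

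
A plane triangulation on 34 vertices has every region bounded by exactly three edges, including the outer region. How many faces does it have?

In a plane triangulation 3F = 2E and V − E + F = 2, so F = 2V − 4 = 2·34 − 4 = 64.

64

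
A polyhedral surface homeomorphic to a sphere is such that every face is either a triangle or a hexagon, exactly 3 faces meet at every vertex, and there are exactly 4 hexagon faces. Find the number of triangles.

4

Let x be the number of triangles; then F = 4 + x.
Edge–face incidences: 2E = 6·4 + 3·x = 24 + 3x.
Every vertex has degree 3, so 3V = 2E.
Euler: V − E + F = 2 ⇒ (2E)/3 − E + (4 + x) = 2.
Multiply by 6: 2·(2E) − 3·(2E) + 6·(4 + x) = 12, i.e. 24 + 6x − (24 + 3x) = 12.
Collecting terms: 3x = 12, so x = 4.
Then 2E = 24 + 3·4 = 36, so E = 18, V = 2E/3 = 12, F = 4 + 4 = 8.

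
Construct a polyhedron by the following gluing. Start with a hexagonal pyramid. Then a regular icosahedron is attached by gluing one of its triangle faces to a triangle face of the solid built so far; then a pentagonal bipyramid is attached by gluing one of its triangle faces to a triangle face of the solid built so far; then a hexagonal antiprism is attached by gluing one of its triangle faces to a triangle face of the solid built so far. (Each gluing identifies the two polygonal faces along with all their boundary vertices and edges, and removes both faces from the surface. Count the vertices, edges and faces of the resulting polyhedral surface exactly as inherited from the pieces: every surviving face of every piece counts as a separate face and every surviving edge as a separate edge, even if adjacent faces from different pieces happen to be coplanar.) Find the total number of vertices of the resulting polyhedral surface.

A hexagonal pyramid: V=7, E=12, F=7.
Attach a regular icosahedron (V=12, E=30, F=20) along a 3-gon: merge 3 vertices and 3 edges, delete both glued faces → V=16, E=39, F=25.
Attach a pentagonal bipyramid (V=7, E=15, F=10) along a 3-gon: merge 3 vertices and 3 edges, delete both glued faces → V=20, E=51, F=33.
Attach a hexagonal antiprism (V=12, E=24, F=14) along a 3-gon: merge 3 vertices and 3 edges, delete both glued faces → V=29, E=72, F=45.
Check: V − E + F = 29 − 72 + 45 = 2.

29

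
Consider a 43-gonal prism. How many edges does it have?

A prism on an n-gon has two n-gon bases and n rectangular sides: V = 2·43 = 86, E = 3·43 = 129, F = 43 + 2 = 45.

129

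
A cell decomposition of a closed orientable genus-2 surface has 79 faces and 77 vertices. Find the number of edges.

For a closed orientable surface of genus 2, χ = 2 − 2·2 = -2.
E = V + F − (-2) = 77 + 79 − (-2) = 158.

158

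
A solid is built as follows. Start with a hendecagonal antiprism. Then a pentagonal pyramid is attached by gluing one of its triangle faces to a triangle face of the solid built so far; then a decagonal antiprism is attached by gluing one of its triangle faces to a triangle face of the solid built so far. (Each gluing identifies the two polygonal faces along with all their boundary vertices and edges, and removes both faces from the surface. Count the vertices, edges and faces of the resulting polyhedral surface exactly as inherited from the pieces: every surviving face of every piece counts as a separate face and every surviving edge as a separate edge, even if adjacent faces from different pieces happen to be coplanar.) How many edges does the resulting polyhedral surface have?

88

A hendecagonal antiprism: V=22, E=44, F=24.
Attach a pentagonal pyramid (V=6, E=10, F=6) along a 3-gon: merge 3 vertices and 3 edges, delete both glued faces → V=25, E=51, F=28.
Attach a decagonal antiprism (V=20, E=40, F=22) along a 3-gon: merge 3 vertices and 3 edges, delete both glued faces → V=42, E=88, F=48.
Check: V − E + F = 42 − 88 + 48 = 2.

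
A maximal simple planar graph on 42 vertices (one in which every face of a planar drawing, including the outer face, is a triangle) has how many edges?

In a plane triangulation 3F = 2E and V − E + F = 2, so E = 3V − 6 = 3·42 − 6 = 120.

120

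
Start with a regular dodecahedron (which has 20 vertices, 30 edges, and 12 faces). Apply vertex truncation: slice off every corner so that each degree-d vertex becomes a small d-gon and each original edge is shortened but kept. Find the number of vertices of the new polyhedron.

Truncation replaces each original edge-end by a new vertex, so V′ = 2E = 60.
Each original edge survives, and each old vertex of degree d contributes d new edges; summing degrees gives Σd = 2E, so E′ = E + 2E = 3E = 90.
Each original face survives and each original vertex becomes one new face: F′ = F + V = 32.

60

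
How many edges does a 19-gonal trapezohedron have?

The n-trapezohedron (dual of the n-antiprism) has V = 2·19 + 2 = 40, E = 4·19 = 76, F = 2·19 = 38.

76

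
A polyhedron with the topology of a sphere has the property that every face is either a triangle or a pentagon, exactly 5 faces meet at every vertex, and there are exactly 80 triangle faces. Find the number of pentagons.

Let x be the number of pentagons; then F = 80 + x.
Edge–face incidences: 2E = 3·80 + 5·x = 240 + 5x.
Every vertex has degree 5, so 5V = 2E.
Euler: V − E + F = 2 ⇒ (2E)/5 − E + (80 + x) = 2.
Multiply by 10: 2·(2E) − 5·(2E) + 10·(80 + x) = 20, i.e. 800 + 10x − 3·(240 + 5x) = 20.
Collecting terms: −5x + 80 = 20, so −5x = −60, so x = 12.
Then 2E = 240 + 5·12 = 300, so E = 150, V = 2E/5 = 60, F = 80 + 12 = 92.

12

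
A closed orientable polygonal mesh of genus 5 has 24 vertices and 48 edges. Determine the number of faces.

16

For a closed orientable surface of genus 5, χ = 2 − 2·5 = -8.
F = -8 − V + E = -8 − 24 + 48 = 16.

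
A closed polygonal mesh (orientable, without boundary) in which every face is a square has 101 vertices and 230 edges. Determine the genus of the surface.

8

Every face is a square and each edge borders two faces, so 4F = 2·230, giving F = 115.
χ = V − E + F = 101 − 230 + 115 = -14.
For a closed orientable surface χ = 2 − 2g, so g = (2 − (-14))/2 = 8.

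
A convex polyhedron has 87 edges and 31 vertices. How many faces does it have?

58

Here V − E + F = 2.
F = 2 − V + E = 2 − 31 + 87 = 58.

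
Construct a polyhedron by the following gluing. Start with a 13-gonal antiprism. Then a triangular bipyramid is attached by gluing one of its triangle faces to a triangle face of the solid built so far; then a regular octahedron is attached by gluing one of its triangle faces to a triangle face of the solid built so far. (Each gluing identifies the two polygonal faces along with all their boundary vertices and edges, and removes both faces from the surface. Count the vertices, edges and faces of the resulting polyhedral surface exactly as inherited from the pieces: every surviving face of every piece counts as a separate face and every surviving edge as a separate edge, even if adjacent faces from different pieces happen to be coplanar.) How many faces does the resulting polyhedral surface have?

A 13-gonal antiprism: V=26, E=52, F=28.
Attach a triangular bipyramid (V=5, E=9, F=6) along a 3-gon: merge 3 vertices and 3 edges, delete both glued faces → V=28, E=58, F=32.
Attach a regular octahedron (V=6, E=12, F=8) along a 3-gon: merge 3 vertices and 3 edges, delete both glued faces → V=31, E=67, F=38.
Check: V − E + F = 31 − 67 + 38 = 2.

38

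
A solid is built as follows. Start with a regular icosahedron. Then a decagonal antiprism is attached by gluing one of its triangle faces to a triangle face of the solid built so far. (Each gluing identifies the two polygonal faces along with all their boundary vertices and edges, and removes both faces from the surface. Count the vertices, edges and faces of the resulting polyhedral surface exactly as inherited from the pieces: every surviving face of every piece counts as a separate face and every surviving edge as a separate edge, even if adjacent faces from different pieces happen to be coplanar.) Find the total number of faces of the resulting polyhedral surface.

40

A regular icosahedron: V=12, E=30, F=20.
Attach a decagonal antiprism (V=20, E=40, F=22) along a 3-gon: merge 3 vertices and 3 edges, delete both glued faces → V=29, E=67, F=40.
Check: V − E + F = 29 − 67 + 40 = 2.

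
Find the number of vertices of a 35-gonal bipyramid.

37

A bipyramid over an n-gon has 2n triangular faces and n + 2 vertices: V = 35 + 2 = 37, E = 3·35 = 105, F = 2·35 = 70.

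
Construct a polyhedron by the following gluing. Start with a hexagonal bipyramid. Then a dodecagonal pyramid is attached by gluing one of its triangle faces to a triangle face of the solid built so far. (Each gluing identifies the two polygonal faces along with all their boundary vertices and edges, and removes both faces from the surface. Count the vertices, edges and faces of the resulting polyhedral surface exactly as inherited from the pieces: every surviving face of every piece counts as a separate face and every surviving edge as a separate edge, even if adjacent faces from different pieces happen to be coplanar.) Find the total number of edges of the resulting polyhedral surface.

A hexagonal bipyramid: V=8, E=18, F=12.
Attach a dodecagonal pyramid (V=13, E=24, F=13) along a 3-gon: merge 3 vertices and 3 edges, delete both glued faces → V=18, E=39, F=23.
Check: V − E + F = 18 − 39 + 23 = 2.

39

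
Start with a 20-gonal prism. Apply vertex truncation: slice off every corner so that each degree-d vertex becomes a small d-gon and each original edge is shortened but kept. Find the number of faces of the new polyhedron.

The base solid has V = 40, E = 60, F = 22.
Truncation replaces each original edge-end by a new vertex, so V′ = 2E = 120.
Each original edge survives, and each old vertex of degree d contributes d new edges; summing degrees gives Σd = 2E, so E′ = E + 2E = 3E = 180.
Each original face survives and each original vertex becomes one new face: F′ = F + V = 62.

62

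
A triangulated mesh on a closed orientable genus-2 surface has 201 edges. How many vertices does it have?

χ = 2 − 2·2 = -2, and every face is a triangle so 3F = 2E.
F = 2E/3 = 134. Then V = -2 + E − F = -2 + 201 − 134 = 65.

65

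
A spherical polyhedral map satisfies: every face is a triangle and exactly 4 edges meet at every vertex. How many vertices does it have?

Each face has 3 edges and each edge borders two faces, so 2E = 3F.
Each vertex has degree 4, so 4V = 2E and hence V = 3F/4.
Euler: V − E + F = 2 ⇒ (3F/4) − (3F/2) + F = 2.
Multiply by 8: (6 − 12 + 8)F = 16, i.e. 2F = 16.
So F = 8, E = 3·8/2 = 12, V = 3·8/4 = 6.

6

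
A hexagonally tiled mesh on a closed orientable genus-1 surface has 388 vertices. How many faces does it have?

194

χ = 2 − 2·1 = 0, and every face is a hexagon so 6F = 2E.
V − E + F = 0 with E = 6F/2 gives 388 − (6/2 − 1)·F = 0, so F = 194 and E = 582.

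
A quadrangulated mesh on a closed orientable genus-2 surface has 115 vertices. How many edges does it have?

234

χ = 2 − 2·2 = -2, and every face is a square so 4F = 2E.
V − E + F = -2 with E = 4F/2 gives 115 − (4/2 − 1)·F = -2, so F = 117 and E = 234.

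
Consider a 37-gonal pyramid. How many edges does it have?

74

A pyramid on an n-gon base has one n-gon and n triangles: V = 37 + 1 = 38, E = 2·37 = 74, F = 37 + 1 = 38.
Check: V − E + F = 38 − 74 + 38 = 2.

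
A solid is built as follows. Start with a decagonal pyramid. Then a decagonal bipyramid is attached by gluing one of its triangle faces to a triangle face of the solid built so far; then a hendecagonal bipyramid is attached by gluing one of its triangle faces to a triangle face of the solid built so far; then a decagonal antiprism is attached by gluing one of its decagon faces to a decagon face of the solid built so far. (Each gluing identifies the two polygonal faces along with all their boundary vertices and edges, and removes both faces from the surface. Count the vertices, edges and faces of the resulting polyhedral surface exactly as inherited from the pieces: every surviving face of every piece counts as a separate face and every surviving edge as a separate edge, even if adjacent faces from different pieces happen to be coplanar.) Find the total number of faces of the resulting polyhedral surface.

69

A decagonal pyramid: V=11, E=20, F=11.
Attach a decagonal bipyramid (V=12, E=30, F=20) along a 3-gon: merge 3 vertices and 3 edges, delete both glued faces → V=20, E=47, F=29.
Attach a hendecagonal bipyramid (V=13, E=33, F=22) along a 3-gon: merge 3 vertices and 3 edges, delete both glued faces → V=30, E=77, F=49.
Attach a decagonal antiprism (V=20, E=40, F=22) along a 10-gon: merge 10 vertices and 10 edges, delete both glued faces → V=40, E=107, F=69.
Check: V − E + F = 40 − 107 + 69 = 2.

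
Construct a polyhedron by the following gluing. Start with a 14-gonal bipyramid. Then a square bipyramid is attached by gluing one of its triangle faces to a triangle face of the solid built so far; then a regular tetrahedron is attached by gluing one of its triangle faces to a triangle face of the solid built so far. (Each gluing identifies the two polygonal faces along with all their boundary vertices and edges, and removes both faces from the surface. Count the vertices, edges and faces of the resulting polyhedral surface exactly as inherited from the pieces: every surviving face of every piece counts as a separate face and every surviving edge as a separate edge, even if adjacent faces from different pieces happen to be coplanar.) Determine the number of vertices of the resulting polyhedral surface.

20

A 14-gonal bipyramid: V=16, E=42, F=28.
Attach a square bipyramid (V=6, E=12, F=8) along a 3-gon: merge 3 vertices and 3 edges, delete both glued faces → V=19, E=51, F=34.
Attach a regular tetrahedron (V=4, E=6, F=4) along a 3-gon: merge 3 vertices and 3 edges, delete both glued faces → V=20, E=54, F=36.
Check: V − E + F = 20 − 54 + 36 = 2.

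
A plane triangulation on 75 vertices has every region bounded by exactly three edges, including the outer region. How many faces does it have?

In a plane triangulation 3F = 2E and V − E + F = 2, so F = 2V − 4 = 2·75 − 4 = 146.

146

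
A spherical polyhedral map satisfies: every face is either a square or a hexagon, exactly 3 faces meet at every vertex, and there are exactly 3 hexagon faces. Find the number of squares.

Let x be the number of squares; then F = 3 + x.
Edge–face incidences: 2E = 6·3 + 4·x = 18 + 4x.
Every vertex has degree 3, so 3V = 2E.
Euler: V − E + F = 2 ⇒ (2E)/3 − E + (3 + x) = 2.
Multiply by 6: 2·(2E) − 3·(2E) + 6·(3 + x) = 12, i.e. 18 + 6x − (18 + 4x) = 12.
Collecting terms: 2x = 12, so x = 6.
Then 2E = 18 + 4·6 = 42, so E = 21, V = 2E/3 = 14, F = 3 + 6 = 9.

6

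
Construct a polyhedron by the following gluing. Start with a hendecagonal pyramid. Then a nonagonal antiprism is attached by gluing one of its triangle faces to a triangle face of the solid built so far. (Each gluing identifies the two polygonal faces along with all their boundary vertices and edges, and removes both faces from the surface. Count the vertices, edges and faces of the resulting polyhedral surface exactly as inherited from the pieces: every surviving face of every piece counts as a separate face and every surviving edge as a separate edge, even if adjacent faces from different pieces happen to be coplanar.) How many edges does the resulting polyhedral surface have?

A hendecagonal pyramid: V=12, E=22, F=12.
Attach a nonagonal antiprism (V=18, E=36, F=20) along a 3-gon: merge 3 vertices and 3 edges, delete both glued faces → V=27, E=55, F=30.
Check: V − E + F = 27 − 55 + 30 = 2.

55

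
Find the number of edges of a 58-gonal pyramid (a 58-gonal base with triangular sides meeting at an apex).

A pyramid on an n-gon base has one n-gon and n triangles: V = 58 + 1 = 59, E = 2·58 = 116, F = 58 + 1 = 59.

116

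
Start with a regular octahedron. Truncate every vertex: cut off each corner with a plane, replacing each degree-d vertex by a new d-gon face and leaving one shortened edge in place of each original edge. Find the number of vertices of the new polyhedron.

24

The base solid has V = 6, E = 12, F = 8.
Truncation replaces each original edge-end by a new vertex, so V′ = 2E = 24.
Each original edge survives, and each old vertex of degree d contributes d new edges; summing degrees gives Σd = 2E, so E′ = E + 2E = 3E = 36.
Each original face survives and each original vertex becomes one new face: F′ = F + V = 14.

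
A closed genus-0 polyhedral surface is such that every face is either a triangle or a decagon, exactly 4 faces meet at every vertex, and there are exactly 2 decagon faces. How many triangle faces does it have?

Let x be the number of triangles; then F = 2 + x.
Edge–face incidences: 2E = 10·2 + 3·x = 20 + 3x.
Every vertex has degree 4, so 4V = 2E.
Euler: V − E + F = 2 ⇒ (2E)/4 − E + (2 + x) = 2.
Multiply by 8: 2·(2E) − 4·(2E) + 8·(2 + x) = 16, i.e. 16 + 8x − 2·(20 + 3x) = 16.
Collecting terms: 2x − 24 = 16, so 2x = 40, so x = 20.
Then 2E = 20 + 3·20 = 80, so E = 40, V = 2E/4 = 20, F = 2 + 20 = 22.

20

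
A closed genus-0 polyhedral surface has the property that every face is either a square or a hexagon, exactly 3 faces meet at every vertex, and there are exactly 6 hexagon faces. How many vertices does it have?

Let x be the number of squares; then F = 6 + x.
Edge–face incidences: 2E = 6·6 + 4·x = 36 + 4x.
Every vertex has degree 3, so 3V = 2E.
Euler: V − E + F = 2 ⇒ (2E)/3 − E + (6 + x) = 2.
Multiply by 6: 2·(2E) − 3·(2E) + 6·(6 + x) = 12, i.e. 36 + 6x − (36 + 4x) = 12.
Collecting terms: 2x = 12, so x = 6.
Then 2E = 36 + 4·6 = 60, so E = 30, V = 2E/3 = 20, F = 6 + 6 = 12.

20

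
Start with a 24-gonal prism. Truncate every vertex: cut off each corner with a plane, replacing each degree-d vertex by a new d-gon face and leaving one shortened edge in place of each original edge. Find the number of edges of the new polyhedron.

The base solid has V = 48, E = 72, F = 26.
Truncation replaces each original edge-end by a new vertex, so V′ = 2E = 144.
Each original edge survives, and each old vertex of degree d contributes d new edges; summing degrees gives Σd = 2E, so E′ = E + 2E = 3E = 216.
Each original face survives and each original vertex becomes one new face: F′ = F + V = 74.

216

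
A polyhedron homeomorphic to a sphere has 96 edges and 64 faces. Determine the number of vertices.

34

Here V − E + F = 2.
V = 2 + E − F = 2 + 96 − 64 = 34.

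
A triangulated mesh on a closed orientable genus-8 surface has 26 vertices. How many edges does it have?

χ = 2 − 2·8 = -14, and every face is a triangle so 3F = 2E.
V − E + F = -14 with E = 3F/2 gives 26 − (3/2 − 1)·F = -14, so F = 80 and E = 120.

120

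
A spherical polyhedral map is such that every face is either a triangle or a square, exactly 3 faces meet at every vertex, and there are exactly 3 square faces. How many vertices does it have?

Let x be the number of triangles; then F = 3 + x.
Edge–face incidences: 2E = 4·3 + 3·x = 12 + 3x.
Every vertex has degree 3, so 3V = 2E.
Euler: V − E + F = 2 ⇒ (2E)/3 − E + (3 + x) = 2.
Multiply by 6: 2·(2E) − 3·(2E) + 6·(3 + x) = 12, i.e. 18 + 6x − (12 + 3x) = 12.
Collecting terms: 3x + 6 = 12, so 3x = 6, so x = 2.
Then 2E = 12 + 3·2 = 18, so E = 9, V = 2E/3 = 6, F = 3 + 2 = 5.

6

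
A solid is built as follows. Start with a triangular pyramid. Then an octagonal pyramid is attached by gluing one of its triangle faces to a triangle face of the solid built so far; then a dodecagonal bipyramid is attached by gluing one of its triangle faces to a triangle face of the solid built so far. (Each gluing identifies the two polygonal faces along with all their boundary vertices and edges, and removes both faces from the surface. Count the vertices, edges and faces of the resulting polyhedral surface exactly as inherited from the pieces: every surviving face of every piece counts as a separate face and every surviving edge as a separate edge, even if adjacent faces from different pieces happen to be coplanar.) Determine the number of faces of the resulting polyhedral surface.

33

A triangular pyramid: V=4, E=6, F=4.
Attach an octagonal pyramid (V=9, E=16, F=9) along a 3-gon: merge 3 vertices and 3 edges, delete both glued faces → V=10, E=19, F=11.
Attach a dodecagonal bipyramid (V=14, E=36, F=24) along a 3-gon: merge 3 vertices and 3 edges, delete both glued faces → V=21, E=52, F=33.
Check: V − E + F = 21 − 52 + 33 = 2.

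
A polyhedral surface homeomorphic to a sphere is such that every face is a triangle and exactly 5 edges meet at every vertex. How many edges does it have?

30

Each face has 3 edges and each edge borders two faces, so 2E = 3F.
Each vertex has degree 5, so 5V = 2E and hence V = 3F/5.
Euler: V − E + F = 2 ⇒ (3F/5) − (3F/2) + F = 2.
Multiply by 10: (6 − 15 + 10)F = 20, i.e. 1F = 20.
So F = 20, E = 3·20/2 = 30, V = 3·20/5 = 12.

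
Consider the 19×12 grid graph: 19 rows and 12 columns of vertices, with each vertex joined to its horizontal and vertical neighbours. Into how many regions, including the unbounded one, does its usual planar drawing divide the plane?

199

The grid has V = 19·12 = 228 vertices and E = 19·11 + 12·18 = 425 edges.
F = 2 − V + E = 2 − 228 + 425 = 199.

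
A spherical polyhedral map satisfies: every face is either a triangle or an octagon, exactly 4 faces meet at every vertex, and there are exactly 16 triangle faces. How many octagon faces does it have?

Let x be the number of octagons; then F = 16 + x.
Edge–face incidences: 2E = 3·16 + 8·x = 48 + 8x.
Every vertex has degree 4, so 4V = 2E.
Euler: V − E + F = 2 ⇒ (2E)/4 − E + (16 + x) = 2.
Multiply by 8: 2·(2E) − 4·(2E) + 8·(16 + x) = 16, i.e. 128 + 8x − 2·(48 + 8x) = 16.
Collecting terms: −8x + 32 = 16, so −8x = −16, so x = 2.
Then 2E = 48 + 8·2 = 64, so E = 32, V = 2E/4 = 16, F = 16 + 2 = 18.

2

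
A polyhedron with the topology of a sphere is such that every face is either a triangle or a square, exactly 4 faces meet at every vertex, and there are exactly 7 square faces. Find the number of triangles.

8

Let x be the number of triangles; then F = 7 + x.
Edge–face incidences: 2E = 4·7 + 3·x = 28 + 3x.
Every vertex has degree 4, so 4V = 2E.
Euler: V − E + F = 2 ⇒ (2E)/4 − E + (7 + x) = 2.
Multiply by 8: 2·(2E) − 4·(2E) + 8·(7 + x) = 16, i.e. 56 + 8x − 2·(28 + 3x) = 16.
Collecting terms: 2x = 16, so x = 8.
Then 2E = 28 + 3·8 = 52, so E = 26, V = 2E/4 = 13, F = 7 + 8 = 15.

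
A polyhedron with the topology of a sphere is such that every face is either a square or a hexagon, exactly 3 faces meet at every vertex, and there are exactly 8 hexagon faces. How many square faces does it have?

6

Let x be the number of squares; then F = 8 + x.
Edge–face incidences: 2E = 6·8 + 4·x = 48 + 4x.
Every vertex has degree 3, so 3V = 2E.
Euler: V − E + F = 2 ⇒ (2E)/3 − E + (8 + x) = 2.
Multiply by 6: 2·(2E) − 3·(2E) + 6·(8 + x) = 12, i.e. 48 + 6x − (48 + 4x) = 12.
Collecting terms: 2x = 12, so x = 6.
Then 2E = 48 + 4·6 = 72, so E = 36, V = 2E/3 = 24, F = 8 + 6 = 14.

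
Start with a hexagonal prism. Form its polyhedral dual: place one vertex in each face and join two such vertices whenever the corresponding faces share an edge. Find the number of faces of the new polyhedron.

12

The base solid has V = 12, E = 18, F = 8.
The dual swaps V and F and preserves E: V′ = F = 8, E′ = E = 18, F′ = V = 12.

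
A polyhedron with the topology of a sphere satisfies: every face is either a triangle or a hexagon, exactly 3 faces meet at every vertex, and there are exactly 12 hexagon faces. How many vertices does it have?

28

Let x be the number of triangles; then F = 12 + x.
Edge–face incidences: 2E = 6·12 + 3·x = 72 + 3x.
Every vertex has degree 3, so 3V = 2E.
Euler: V − E + F = 2 ⇒ (2E)/3 − E + (12 + x) = 2.
Multiply by 6: 2·(2E) − 3·(2E) + 6·(12 + x) = 12, i.e. 72 + 6x − (72 + 3x) = 12.
Collecting terms: 3x = 12, so x = 4.
Then 2E = 72 + 3·4 = 84, so E = 42, V = 2E/3 = 28, F = 12 + 4 = 16.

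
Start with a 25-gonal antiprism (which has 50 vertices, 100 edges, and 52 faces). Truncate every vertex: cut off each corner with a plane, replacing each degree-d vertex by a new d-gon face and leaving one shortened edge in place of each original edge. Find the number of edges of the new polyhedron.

Truncation replaces each original edge-end by a new vertex, so V′ = 2E = 200.
Each original edge survives, and each old vertex of degree d contributes d new edges; summing degrees gives Σd = 2E, so E′ = E + 2E = 3E = 300.
Each original face survives and each original vertex becomes one new face: F′ = F + V = 102.

300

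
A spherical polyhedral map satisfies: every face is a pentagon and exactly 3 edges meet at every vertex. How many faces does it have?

Each face has 5 edges and each edge borders two faces, so 2E = 5F.
Each vertex has degree 3, so 3V = 2E and hence V = 5F/3.
Euler: V − E + F = 2 ⇒ (5F/3) − (5F/2) + F = 2.
Multiply by 6: (10 − 15 + 6)F = 12, i.e. 1F = 12.
So F = 12, E = 5·12/2 = 30, V = 5·12/3 = 20.

12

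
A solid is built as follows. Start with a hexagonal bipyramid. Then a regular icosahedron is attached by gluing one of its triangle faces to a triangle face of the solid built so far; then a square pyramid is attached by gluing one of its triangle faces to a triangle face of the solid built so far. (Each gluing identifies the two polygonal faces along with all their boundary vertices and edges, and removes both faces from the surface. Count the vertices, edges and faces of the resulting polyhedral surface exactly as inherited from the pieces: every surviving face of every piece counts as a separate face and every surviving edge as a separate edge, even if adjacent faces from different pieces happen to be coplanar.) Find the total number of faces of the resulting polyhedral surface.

A hexagonal bipyramid: V=8, E=18, F=12.
Attach a regular icosahedron (V=12, E=30, F=20) along a 3-gon: merge 3 vertices and 3 edges, delete both glued faces → V=17, E=45, F=30.
Attach a square pyramid (V=5, E=8, F=5) along a 3-gon: merge 3 vertices and 3 edges, delete both glued faces → V=19, E=50, F=33.
Check: V − E + F = 19 − 50 + 33 = 2.

33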